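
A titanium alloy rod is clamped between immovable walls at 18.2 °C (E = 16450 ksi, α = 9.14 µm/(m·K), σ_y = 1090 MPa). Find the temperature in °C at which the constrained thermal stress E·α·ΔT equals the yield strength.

E = 16450 ksi = 113.4 GPa.
E·α·ΔT = 1090 MPa ⇒ ΔT = 1090 / (113.4×10³ × 9.14×10⁻⁶) = 1051 K.
T = 18.2 + 1051 = 1070 °C.

1070 °C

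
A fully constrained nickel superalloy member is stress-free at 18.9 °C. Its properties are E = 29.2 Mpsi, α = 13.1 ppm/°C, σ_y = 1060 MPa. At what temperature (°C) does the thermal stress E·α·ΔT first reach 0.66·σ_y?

E = 29.2 Mpsi = 201.3 GPa.
E·α·ΔT = 699.6 MPa ⇒ ΔT = 699.6 / (201.3×10³ × 13.1×10⁻⁶) = 265.3 K.
T = 18.9 + 265.3 = 284.2 °C.

284 °C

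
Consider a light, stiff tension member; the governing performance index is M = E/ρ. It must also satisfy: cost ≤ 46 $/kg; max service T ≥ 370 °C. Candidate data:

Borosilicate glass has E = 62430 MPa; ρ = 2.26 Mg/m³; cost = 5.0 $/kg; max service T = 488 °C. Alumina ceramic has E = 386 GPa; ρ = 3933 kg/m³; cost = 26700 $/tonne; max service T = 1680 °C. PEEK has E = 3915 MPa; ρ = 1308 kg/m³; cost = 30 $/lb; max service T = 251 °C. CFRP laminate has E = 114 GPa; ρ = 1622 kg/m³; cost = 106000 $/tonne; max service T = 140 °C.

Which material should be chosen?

Screen on constraints: cost ≤ 46 $/kg; max service T ≥ 370 °C. Survivors: borosilicate glass, alumina ceramic.
Putting every candidate on a common basis:
  borosilicate glass: E = 62.43 GPa, ρ = 2260 kg/m³
  alumina ceramic: E = 386.0 GPa, ρ = 3933 kg/m³
  alumina ceramic: M = 98.1 MN·m/kg
  borosilicate glass: M = 27.6 MN·m/kg
The maximum is for alumina ceramic.

alumina ceramic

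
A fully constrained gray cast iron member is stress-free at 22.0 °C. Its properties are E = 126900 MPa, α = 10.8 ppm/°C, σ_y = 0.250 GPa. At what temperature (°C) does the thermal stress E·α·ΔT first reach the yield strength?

204 °C

E = 126900 MPa = 126.9 GPa.
σ_y = 0.250 GPa = 250.0 MPa.
E·α·ΔT = 250.0 MPa ⇒ ΔT = 250.0 / (126.9×10³ × 10.8×10⁻⁶) = 182.4 K.
T = 22.0 + 182.4 = 204.4 °C.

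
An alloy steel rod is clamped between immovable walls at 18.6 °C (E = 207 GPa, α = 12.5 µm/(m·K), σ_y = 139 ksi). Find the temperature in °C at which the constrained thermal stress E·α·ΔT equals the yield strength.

389 °C

σ_y = 139 ksi = 958.4 MPa.
E·α·ΔT = 958.4 MPa ⇒ ΔT = 958.4 / (207.0×10³ × 12.5×10⁻⁶) = 370.4 K.
T = 18.6 + 370.4 = 389.0 °C.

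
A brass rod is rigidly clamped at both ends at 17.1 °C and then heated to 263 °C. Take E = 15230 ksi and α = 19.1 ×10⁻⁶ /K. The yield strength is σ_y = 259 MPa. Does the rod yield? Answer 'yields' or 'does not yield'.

E = 15230 ksi = 105.0 GPa.
ΔT = 245.9 K. Constrained thermal stress σ = E·α·ΔT = 105.0×10³ MPa × 19.1×10⁻⁶ × 245.9 = 493 MPa (compressive).
Compare to σ_y = 259 MPa: σ ≥ σ_y, so it yields.

yields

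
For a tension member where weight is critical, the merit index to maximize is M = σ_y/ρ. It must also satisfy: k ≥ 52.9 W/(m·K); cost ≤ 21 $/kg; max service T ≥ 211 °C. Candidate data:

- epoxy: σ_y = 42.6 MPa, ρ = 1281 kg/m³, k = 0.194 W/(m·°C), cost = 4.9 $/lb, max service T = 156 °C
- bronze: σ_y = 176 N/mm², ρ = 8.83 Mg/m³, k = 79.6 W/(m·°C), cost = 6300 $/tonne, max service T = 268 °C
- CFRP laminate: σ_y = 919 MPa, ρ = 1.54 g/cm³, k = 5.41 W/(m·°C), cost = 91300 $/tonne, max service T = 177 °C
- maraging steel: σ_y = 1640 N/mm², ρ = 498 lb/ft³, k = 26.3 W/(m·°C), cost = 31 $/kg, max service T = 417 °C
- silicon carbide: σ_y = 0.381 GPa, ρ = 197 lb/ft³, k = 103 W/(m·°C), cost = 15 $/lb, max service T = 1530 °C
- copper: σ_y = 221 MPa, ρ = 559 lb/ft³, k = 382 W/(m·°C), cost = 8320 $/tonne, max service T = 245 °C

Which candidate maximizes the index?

copper

Screen on constraints: k ≥ 52.9 W/(m·K); cost ≤ 21 $/kg; max service T ≥ 211 °C. Survivors: bronze, copper.
After converting to SI:
  bronze: σ_y = 176.0 MPa, ρ = 8830 kg/m³
  copper: σ_y = 221.0 MPa, ρ = 8954 kg/m³
  copper: M = 24.7 kN·m/kg
  bronze: M = 19.9 kN·m/kg
Copper has the largest M.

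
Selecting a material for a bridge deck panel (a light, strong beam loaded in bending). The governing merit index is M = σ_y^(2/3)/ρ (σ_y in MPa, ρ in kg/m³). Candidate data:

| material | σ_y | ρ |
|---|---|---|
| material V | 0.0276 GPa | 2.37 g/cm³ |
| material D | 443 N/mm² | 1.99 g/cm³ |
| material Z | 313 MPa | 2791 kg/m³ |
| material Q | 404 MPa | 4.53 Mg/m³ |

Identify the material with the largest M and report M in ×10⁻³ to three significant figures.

material D, M = 29.2×10⁻³

Normalizing units and computing the index:
  material V: σ_y = 27.60 MPa, ρ = 2370 kg/m³
  material D: σ_y = 443.0 MPa, ρ = 1990 kg/m³
  material Z: σ_y = 313.0 MPa, ρ = 2791 kg/m³
  material Q: σ_y = 404.0 MPa, ρ = 4530 kg/m³
  material D: M = 29.2×10⁻³
  material Z: M = 16.5×10⁻³
  material Q: M = 12.1×10⁻³
  material V: M = 3.85×10⁻³
Material D ranks first.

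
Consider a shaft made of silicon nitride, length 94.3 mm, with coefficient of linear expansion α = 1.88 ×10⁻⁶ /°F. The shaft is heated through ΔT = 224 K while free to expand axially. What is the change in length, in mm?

0.0715 mm

Convert α: 1.88×10⁻⁶/°F × (9/5) = 3.38×10⁻⁶/K.
ΔL = α·L₀·ΔT = 3.38×10⁻⁶ × 94.3 mm × 224.0 K = 0.0715 mm.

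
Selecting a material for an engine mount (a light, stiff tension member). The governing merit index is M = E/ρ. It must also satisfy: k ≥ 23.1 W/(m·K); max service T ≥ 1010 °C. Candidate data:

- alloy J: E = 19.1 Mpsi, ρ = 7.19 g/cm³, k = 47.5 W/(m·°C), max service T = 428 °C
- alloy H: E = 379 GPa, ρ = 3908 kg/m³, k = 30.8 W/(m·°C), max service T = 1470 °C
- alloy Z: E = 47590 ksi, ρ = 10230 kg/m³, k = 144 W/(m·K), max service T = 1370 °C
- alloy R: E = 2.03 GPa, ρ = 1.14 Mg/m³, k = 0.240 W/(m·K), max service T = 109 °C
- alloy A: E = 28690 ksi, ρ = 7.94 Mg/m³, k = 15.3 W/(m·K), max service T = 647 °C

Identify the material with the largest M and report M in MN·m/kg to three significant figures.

Screen on constraints: k ≥ 23.1 W/(m·K); max service T ≥ 1010 °C. Survivors: alloy H, alloy Z.
Normalizing units and computing the index:
  alloy H: E = 379.0 GPa, ρ = 3908 kg/m³
  alloy Z: E = 328.1 GPa, ρ = 10230 kg/m³
  alloy H: M = 97.0 MN·m/kg
  alloy Z: M = 32.1 MN·m/kg
Alloy H ranks first.

alloy H, M = 97.0 MN·m/kg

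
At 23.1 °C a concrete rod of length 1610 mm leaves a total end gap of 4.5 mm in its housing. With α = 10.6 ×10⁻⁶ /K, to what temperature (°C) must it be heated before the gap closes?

α·L₀·ΔT = 4.5 mm ⇒ ΔT = 4.5 / (10.6×10⁻⁶ × 1610.0) = 263.7 K.
T = 23.1 + 263.7 = 286.8 °C.

287 °C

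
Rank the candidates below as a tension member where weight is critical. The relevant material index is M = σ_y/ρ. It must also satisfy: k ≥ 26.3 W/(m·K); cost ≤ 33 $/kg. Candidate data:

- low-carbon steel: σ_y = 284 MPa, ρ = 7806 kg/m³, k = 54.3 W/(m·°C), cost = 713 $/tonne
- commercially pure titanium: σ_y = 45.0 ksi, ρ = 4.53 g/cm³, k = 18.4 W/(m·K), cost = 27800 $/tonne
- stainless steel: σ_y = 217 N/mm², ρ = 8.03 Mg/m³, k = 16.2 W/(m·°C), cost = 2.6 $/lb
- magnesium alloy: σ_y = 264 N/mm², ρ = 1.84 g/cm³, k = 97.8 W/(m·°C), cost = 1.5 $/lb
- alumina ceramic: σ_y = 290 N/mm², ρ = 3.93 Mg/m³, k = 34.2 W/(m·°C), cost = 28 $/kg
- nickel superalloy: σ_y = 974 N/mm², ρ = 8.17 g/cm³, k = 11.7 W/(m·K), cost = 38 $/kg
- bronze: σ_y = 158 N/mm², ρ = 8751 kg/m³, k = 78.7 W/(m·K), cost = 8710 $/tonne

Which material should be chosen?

Screen on constraints: k ≥ 26.3 W/(m·K); cost ≤ 33 $/kg. Survivors: low-carbon steel, magnesium alloy, alumina ceramic, bronze.
In SI units:
  low-carbon steel: σ_y = 284.0 MPa, ρ = 7806 kg/m³
  magnesium alloy: σ_y = 264.0 MPa, ρ = 1840 kg/m³
  alumina ceramic: σ_y = 290.0 MPa, ρ = 3930 kg/m³
  bronze: σ_y = 158.0 MPa, ρ = 8751 kg/m³
  magnesium alloy: M = 143 kN·m/kg
  alumina ceramic: M = 73.8 kN·m/kg
  low-carbon steel: M = 36.4 kN·m/kg
  bronze: M = 18.1 kN·m/kg
Highest index: magnesium alloy.

magnesium alloy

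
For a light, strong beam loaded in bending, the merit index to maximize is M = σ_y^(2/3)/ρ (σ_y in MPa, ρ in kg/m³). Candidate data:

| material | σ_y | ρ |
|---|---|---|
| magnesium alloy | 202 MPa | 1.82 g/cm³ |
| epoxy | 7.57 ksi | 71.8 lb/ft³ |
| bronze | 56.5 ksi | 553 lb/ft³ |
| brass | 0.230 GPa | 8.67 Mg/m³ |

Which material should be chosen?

Convert each candidate to consistent units, then evaluate M:
  magnesium alloy: σ_y = 202.0 MPa, ρ = 1820 kg/m³
  epoxy: σ_y = 52.19 MPa, ρ = 1150 kg/m³
  bronze: σ_y = 389.6 MPa, ρ = 8858 kg/m³
  brass: σ_y = 230.0 MPa, ρ = 8670 kg/m³
  magnesium alloy: M = 18.9×10⁻³
  epoxy: M = 12.1×10⁻³
  bronze: M = 6.02×10⁻³
  brass: M = 4.33×10⁻³
The maximum is for magnesium alloy.

magnesium alloy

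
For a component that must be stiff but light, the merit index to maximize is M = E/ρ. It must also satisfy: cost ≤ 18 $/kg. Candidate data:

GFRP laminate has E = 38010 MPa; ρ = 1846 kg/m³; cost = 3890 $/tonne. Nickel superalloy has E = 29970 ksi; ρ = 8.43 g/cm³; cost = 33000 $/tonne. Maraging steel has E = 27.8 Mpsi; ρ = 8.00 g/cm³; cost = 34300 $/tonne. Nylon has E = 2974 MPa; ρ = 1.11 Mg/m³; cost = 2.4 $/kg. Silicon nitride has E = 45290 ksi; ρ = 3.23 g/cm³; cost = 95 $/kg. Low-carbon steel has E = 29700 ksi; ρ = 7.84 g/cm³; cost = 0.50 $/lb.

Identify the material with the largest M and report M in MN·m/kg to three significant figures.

low-carbon steel, M = 26.1 MN·m/kg

Screen on constraints: cost ≤ 18 $/kg. Survivors: GFRP laminate, nylon, low-carbon steel.
After converting to SI:
  GFRP laminate: E = 38.01 GPa, ρ = 1846 kg/m³
  nylon: E = 2.974 GPa, ρ = 1110 kg/m³
  low-carbon steel: E = 204.8 GPa, ρ = 7840 kg/m³
  low-carbon steel: M = 26.1 MN·m/kg
  GFRP laminate: M = 20.6 MN·m/kg
  nylon: M = 2.68 MN·m/kg
Low-carbon steel ranks first.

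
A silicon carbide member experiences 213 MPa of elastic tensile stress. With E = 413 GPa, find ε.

5.16×10⁻⁴

ε = σ/E = 213 / 413000 = 5.16×10⁻⁴.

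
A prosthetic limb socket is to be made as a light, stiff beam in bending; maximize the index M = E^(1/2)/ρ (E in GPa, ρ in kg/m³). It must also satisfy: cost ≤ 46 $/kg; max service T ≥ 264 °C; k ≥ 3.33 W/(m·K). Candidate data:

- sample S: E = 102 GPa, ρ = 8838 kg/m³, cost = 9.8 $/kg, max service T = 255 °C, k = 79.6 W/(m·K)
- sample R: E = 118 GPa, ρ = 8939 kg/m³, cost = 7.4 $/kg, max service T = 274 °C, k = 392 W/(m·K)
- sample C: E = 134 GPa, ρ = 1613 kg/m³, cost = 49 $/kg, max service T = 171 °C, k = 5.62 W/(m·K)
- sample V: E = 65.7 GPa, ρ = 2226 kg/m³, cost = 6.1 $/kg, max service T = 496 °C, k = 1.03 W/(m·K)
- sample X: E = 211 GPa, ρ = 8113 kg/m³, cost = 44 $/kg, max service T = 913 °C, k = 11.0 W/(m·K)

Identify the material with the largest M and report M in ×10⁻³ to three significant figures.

Screen on constraints: cost ≤ 46 $/kg; max service T ≥ 264 °C; k ≥ 3.33 W/(m·K). Survivors: sample R, sample X.
Per-candidate index values:
  sample X: M = 1.79×10⁻³
  sample R: M = 1.22×10⁻³
Highest index: sample X.

sample X, M = 1.79×10⁻³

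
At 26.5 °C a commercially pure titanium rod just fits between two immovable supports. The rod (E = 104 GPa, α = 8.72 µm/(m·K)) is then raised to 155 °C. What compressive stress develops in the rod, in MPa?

117 MPa

ΔT = 128.5 K. Constrained thermal stress σ = E·α·ΔT = 104.0×10³ MPa × 8.72×10⁻⁶ × 128.5 = 117 MPa (compressive).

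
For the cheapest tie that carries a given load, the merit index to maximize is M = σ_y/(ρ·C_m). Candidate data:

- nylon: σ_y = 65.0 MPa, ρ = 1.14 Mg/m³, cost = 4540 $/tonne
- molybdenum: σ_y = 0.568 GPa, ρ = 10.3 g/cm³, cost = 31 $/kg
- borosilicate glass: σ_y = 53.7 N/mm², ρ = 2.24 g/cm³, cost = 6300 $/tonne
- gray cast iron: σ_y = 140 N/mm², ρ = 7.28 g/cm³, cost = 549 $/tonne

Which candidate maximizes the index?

Convert each candidate to consistent units, then evaluate M:
  nylon: σ_y = 65.00 MPa, ρ = 1140 kg/m³, cost = 4.540 $/kg
  molybdenum: σ_y = 568.0 MPa, ρ = 10300 kg/m³, cost = 31.00 $/kg
  borosilicate glass: σ_y = 53.70 MPa, ρ = 2240 kg/m³, cost = 6.300 $/kg
  gray cast iron: σ_y = 140.0 MPa, ρ = 7280 kg/m³, cost = 0.5490 $/kg
  gray cast iron: M = 35.0 kN·m per $
  nylon: M = 12.6 kN·m per $
  borosilicate glass: M = 3.81 kN·m per $
  molybdenum: M = 1.78 kN·m per $
Gray cast iron ranks first.

gray cast iron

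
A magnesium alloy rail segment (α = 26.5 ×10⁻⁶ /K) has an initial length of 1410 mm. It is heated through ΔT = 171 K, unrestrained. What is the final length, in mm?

ΔL = α·L₀·ΔT = 26.5×10⁻⁶ × 1410 mm × 171.0 K = 6.39 mm.
L = L₀ + ΔL = 1410 + 6.39 = 1416.4 mm.

1416.4 mm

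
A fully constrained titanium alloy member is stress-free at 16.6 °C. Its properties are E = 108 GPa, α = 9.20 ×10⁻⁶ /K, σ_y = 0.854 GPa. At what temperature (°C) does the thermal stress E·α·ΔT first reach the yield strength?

σ_y = 0.854 GPa = 854.0 MPa.
E·α·ΔT = 854.0 MPa ⇒ ΔT = 854.0 / (108.0×10³ × 9.20×10⁻⁶) = 859.5 K.
T = 16.6 + 859.5 = 876.1 °C.

876 °C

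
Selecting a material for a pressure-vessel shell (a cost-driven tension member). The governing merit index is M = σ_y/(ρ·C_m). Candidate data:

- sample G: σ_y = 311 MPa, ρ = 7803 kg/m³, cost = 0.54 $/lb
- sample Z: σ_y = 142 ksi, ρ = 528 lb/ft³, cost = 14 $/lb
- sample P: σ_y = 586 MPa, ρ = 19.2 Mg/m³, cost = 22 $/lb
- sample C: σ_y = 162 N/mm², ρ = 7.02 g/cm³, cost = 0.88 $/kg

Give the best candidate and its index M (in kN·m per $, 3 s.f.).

sample G, M = 33.5 kN·m per $

In SI units:
  sample G: σ_y = 311.0 MPa, ρ = 7803 kg/m³, cost = 1.190 $/kg
  sample Z: σ_y = 979.1 MPa, ρ = 8458 kg/m³, cost = 30.86 $/kg
  sample P: σ_y = 586.0 MPa, ρ = 19200 kg/m³, cost = 48.50 $/kg
  sample C: σ_y = 162.0 MPa, ρ = 7020 kg/m³, cost = 0.8800 $/kg
  sample G: M = 33.5 kN·m per $
  sample C: M = 26.2 kN·m per $
  sample Z: M = 3.75 kN·m per $
  sample P: M = 0.629 kN·m per $
Sample G has the largest M.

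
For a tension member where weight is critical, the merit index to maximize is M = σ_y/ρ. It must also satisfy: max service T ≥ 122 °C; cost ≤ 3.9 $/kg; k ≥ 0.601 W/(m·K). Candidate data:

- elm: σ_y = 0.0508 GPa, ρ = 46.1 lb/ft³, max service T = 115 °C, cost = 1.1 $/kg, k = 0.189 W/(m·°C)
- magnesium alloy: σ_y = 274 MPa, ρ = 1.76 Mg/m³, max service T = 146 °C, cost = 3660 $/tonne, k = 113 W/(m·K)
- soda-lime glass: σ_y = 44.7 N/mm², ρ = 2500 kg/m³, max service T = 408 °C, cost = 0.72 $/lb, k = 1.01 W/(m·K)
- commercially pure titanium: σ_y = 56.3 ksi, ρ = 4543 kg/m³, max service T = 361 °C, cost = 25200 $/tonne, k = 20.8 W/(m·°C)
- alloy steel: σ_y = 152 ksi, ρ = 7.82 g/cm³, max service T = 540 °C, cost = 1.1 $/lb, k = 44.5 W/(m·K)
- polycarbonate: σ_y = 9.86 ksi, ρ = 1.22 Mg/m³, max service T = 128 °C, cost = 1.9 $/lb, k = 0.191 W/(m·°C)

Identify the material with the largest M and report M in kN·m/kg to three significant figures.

magnesium alloy, M = 156 kN·m/kg

Screen on constraints: max service T ≥ 122 °C; cost ≤ 3.9 $/kg; k ≥ 0.601 W/(m·K). Survivors: magnesium alloy, soda-lime glass, alloy steel.
Putting every candidate on a common basis:
  magnesium alloy: σ_y = 274.0 MPa, ρ = 1760 kg/m³
  soda-lime glass: σ_y = 44.70 MPa, ρ = 2500 kg/m³
  alloy steel: σ_y = 1048 MPa, ρ = 7820 kg/m³
  magnesium alloy: M = 156 kN·m/kg
  alloy steel: M = 134 kN·m/kg
  soda-lime glass: M = 17.9 kN·m/kg
Highest index: magnesium alloy.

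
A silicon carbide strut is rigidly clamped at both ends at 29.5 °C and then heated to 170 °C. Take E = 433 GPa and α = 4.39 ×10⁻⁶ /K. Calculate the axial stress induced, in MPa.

267 MPa

ΔT = 140.5 K. Constrained thermal stress σ = E·α·ΔT = 433.0×10³ MPa × 4.39×10⁻⁶ × 140.5 = 267 MPa (compressive).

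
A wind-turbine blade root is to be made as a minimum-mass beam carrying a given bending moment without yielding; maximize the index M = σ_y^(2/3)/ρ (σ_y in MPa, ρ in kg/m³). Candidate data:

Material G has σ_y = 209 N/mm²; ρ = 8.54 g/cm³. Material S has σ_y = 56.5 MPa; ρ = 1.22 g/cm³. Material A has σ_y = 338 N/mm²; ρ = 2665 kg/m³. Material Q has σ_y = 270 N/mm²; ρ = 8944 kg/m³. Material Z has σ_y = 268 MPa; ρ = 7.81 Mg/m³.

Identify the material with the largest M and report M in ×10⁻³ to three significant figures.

material A, M = 18.2×10⁻³

After converting to SI:
  material G: σ_y = 209.0 MPa, ρ = 8540 kg/m³
  material S: σ_y = 56.50 MPa, ρ = 1220 kg/m³
  material A: σ_y = 338.0 MPa, ρ = 2665 kg/m³
  material Q: σ_y = 270.0 MPa, ρ = 8944 kg/m³
  material Z: σ_y = 268.0 MPa, ρ = 7810 kg/m³
  material A: M = 18.2×10⁻³
  material S: M = 12.1×10⁻³
  material Z: M = 5.32×10⁻³
  material Q: M = 4.67×10⁻³
  material G: M = 4.12×10⁻³
Material A ranks first.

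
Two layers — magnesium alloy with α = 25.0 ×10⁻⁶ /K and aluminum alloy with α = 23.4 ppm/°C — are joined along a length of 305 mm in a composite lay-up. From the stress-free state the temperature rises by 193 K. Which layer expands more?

α(magnesium alloy) = 25.0×10⁻⁶/K vs α(aluminum alloy) = 23.4×10⁻⁶/K.
Higher α expands more for the same ΔT: magnesium alloy.

magnesium alloy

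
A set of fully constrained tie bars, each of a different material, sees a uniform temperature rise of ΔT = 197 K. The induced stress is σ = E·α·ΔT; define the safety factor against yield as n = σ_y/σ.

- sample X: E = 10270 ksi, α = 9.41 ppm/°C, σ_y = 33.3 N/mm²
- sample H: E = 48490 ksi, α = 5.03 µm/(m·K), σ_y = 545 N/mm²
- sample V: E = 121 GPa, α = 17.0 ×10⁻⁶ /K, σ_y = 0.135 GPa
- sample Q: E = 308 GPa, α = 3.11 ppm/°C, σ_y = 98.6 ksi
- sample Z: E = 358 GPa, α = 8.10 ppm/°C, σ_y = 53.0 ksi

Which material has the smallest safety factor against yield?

Per material, after unit conversion:
  sample X: E = 70.81, α = 9.41, σ_y = 33.30 → σ = 131 MPa, n = 0.254
  sample H: E = 334.3, α = 5.03, σ_y = 545.0 → σ = 331 MPa, n = 1.65
  sample V: E = 121.0, α = 17.0, σ_y = 135.0 → σ = 405 MPa, n = 0.333
  sample Q: E = 308.0, α = 3.11, σ_y = 679.8 → σ = 189 MPa, n = 3.60
  sample Z: E = 358.0, α = 8.10, σ_y = 365.4 → σ = 571 MPa, n = 0.640
The minimum is sample X at n = 0.254.

sample X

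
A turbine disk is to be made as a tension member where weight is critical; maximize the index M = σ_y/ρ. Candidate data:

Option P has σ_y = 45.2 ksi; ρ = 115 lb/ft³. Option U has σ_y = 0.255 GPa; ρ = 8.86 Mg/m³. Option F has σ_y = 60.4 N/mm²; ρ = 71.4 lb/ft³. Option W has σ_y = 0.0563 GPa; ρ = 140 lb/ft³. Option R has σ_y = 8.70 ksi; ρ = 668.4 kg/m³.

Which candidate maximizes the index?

option P

In SI units:
  option P: σ_y = 311.6 MPa, ρ = 1842 kg/m³
  option U: σ_y = 255.0 MPa, ρ = 8860 kg/m³
  option F: σ_y = 60.40 MPa, ρ = 1144 kg/m³
  option W: σ_y = 56.30 MPa, ρ = 2243 kg/m³
  option R: σ_y = 59.98 MPa, ρ = 668.4 kg/m³
  option P: M = 169 kN·m/kg
  option R: M = 89.7 kN·m/kg
  option F: M = 52.8 kN·m/kg
  option U: M = 28.8 kN·m/kg
  option W: M = 25.1 kN·m/kg
Option P ranks first.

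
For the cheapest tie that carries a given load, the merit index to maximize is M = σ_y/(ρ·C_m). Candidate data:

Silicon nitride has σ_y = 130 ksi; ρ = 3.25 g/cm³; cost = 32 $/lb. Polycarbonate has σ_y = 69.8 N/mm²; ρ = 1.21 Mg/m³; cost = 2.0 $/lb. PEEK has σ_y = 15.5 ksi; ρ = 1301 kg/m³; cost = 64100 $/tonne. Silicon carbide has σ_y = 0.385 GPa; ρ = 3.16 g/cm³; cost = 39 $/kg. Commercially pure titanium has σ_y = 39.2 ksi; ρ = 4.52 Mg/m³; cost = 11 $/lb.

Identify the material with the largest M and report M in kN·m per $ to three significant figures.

Normalizing units and computing the index:
  silicon nitride: σ_y = 896.3 MPa, ρ = 3250 kg/m³, cost = 70.55 $/kg
  polycarbonate: σ_y = 69.80 MPa, ρ = 1210 kg/m³, cost = 4.409 $/kg
  PEEK: σ_y = 106.9 MPa, ρ = 1301 kg/m³, cost = 64.10 $/kg
  silicon carbide: σ_y = 385.0 MPa, ρ = 3160 kg/m³, cost = 39.00 $/kg
  commercially pure titanium: σ_y = 270.3 MPa, ρ = 4520 kg/m³, cost = 24.25 $/kg
  polycarbonate: M = 13.1 kN·m per $
  silicon nitride: M = 3.91 kN·m per $
  silicon carbide: M = 3.12 kN·m per $
  commercially pure titanium: M = 2.47 kN·m per $
  PEEK: M = 1.28 kN·m per $
The maximum is for polycarbonate.

polycarbonate, M = 13.1 kN·m per $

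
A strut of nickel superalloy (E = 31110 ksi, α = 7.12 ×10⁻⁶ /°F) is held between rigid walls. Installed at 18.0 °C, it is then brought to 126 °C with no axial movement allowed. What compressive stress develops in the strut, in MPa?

297 MPa

E = 31110 ksi = 214.5 GPa.
α = 7.12×10⁻⁶/°F × 9/5 = 12.8×10⁻⁶/K.
ΔT = 108.0 K. Constrained thermal stress σ = E·α·ΔT = 214.5×10³ MPa × 12.8×10⁻⁶ × 108.0 = 297 MPa (compressive).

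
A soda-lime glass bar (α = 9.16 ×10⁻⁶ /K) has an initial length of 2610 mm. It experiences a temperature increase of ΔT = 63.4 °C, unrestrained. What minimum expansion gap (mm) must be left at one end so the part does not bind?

ΔL = α·L₀·ΔT = 9.16×10⁻⁶ × 2610 mm × 63.40 K = 1.52 mm.

1.52 mm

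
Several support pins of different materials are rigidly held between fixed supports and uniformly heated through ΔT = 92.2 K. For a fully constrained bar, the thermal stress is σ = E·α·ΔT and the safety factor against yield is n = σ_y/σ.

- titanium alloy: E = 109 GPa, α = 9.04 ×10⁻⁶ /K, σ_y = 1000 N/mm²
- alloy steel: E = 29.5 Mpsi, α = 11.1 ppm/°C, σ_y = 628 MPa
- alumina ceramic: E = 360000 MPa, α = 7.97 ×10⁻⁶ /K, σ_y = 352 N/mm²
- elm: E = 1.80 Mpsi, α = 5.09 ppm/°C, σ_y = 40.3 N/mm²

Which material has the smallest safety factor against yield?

alumina ceramic

In consistent units (E in GPa, α in ×10⁻⁶/K, σ_y in MPa):
  titanium alloy: E = 109.0, α = 9.04, σ_y = 1000 → σ = 90.9 MPa, n = 11.0
  alloy steel: E = 203.4, α = 11.1, σ_y = 628.0 → σ = 208 MPa, n = 3.02
  alumina ceramic: E = 360.0, α = 7.97, σ_y = 352.0 → σ = 265 MPa, n = 1.33
  elm: E = 12.41, α = 5.09, σ_y = 40.30 → σ = 5.82 MPa, n = 6.92
Alumina ceramic has the lowest safety factor, n = 1.33.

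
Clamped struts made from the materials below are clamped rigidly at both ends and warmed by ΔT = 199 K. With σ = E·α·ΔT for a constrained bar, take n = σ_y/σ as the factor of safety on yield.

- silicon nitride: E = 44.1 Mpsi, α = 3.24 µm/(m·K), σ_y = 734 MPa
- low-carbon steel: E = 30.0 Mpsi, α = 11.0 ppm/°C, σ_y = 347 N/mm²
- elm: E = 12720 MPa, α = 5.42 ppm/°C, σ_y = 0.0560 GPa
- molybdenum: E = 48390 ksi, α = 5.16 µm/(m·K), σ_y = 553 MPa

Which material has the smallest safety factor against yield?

low-carbon steel

Converting E to GPa, α to ×10⁻⁶/K, σ_y to MPa, then σ and n for each:
  silicon nitride: E = 304.1, α = 3.24, σ_y = 734.0 → σ = 196 MPa, n = 3.74
  low-carbon steel: E = 206.8, α = 11.0, σ_y = 347.0 → σ = 453 MPa, n = 0.766
  elm: E = 12.72, α = 5.42, σ_y = 56.00 → σ = 13.7 MPa, n = 4.08
  molybdenum: E = 333.6, α = 5.16, σ_y = 553.0 → σ = 343 MPa, n = 1.61
Smallest n: low-carbon steel with n = 0.766.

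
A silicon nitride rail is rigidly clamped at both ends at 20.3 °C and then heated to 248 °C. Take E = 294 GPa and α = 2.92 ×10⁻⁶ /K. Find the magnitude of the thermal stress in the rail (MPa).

195 MPa

ΔT = 227.7 K. Constrained thermal stress σ = E·α·ΔT = 294.0×10³ MPa × 2.92×10⁻⁶ × 227.7 = 195 MPa (compressive).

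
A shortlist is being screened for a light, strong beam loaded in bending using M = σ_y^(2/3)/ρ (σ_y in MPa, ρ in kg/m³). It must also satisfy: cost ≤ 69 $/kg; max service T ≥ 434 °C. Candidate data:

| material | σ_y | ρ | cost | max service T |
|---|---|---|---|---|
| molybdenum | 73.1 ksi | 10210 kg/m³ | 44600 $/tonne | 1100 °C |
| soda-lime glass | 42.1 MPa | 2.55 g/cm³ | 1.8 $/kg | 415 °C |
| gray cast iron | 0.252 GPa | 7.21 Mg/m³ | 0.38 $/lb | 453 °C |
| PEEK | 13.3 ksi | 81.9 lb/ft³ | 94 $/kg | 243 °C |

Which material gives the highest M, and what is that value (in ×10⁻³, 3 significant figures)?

Screen on constraints: cost ≤ 69 $/kg; max service T ≥ 434 °C. Survivors: molybdenum, gray cast iron.
In SI units:
  molybdenum: σ_y = 504.0 MPa, ρ = 10210 kg/m³
  gray cast iron: σ_y = 252.0 MPa, ρ = 7210 kg/m³
  molybdenum: M = 6.20×10⁻³
  gray cast iron: M = 5.53×10⁻³
Molybdenum ranks first.

molybdenum, M = 6.20×10⁻³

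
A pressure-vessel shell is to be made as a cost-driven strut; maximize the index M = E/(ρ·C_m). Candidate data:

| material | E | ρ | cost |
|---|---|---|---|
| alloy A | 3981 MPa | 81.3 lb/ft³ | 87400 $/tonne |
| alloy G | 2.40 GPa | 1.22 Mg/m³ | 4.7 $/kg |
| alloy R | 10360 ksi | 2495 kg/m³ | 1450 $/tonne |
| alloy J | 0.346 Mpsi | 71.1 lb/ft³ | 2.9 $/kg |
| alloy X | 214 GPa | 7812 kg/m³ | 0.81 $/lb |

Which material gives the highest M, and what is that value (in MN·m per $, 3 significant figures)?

In SI units:
  alloy A: E = 3.981 GPa, ρ = 1302 kg/m³, cost = 87.40 $/kg
  alloy G: E = 2.400 GPa, ρ = 1220 kg/m³, cost = 4.700 $/kg
  alloy R: E = 71.43 GPa, ρ = 2495 kg/m³, cost = 1.450 $/kg
  alloy J: E = 2.386 GPa, ρ = 1139 kg/m³, cost = 2.900 $/kg
  alloy X: E = 214.0 GPa, ρ = 7812 kg/m³, cost = 1.786 $/kg
  alloy R: M = 19.7 MN·m per $
  alloy X: M = 15.3 MN·m per $
  alloy J: M = 0.722 MN·m per $
  alloy G: M = 0.419 MN·m per $
  alloy A: M = 0.0350 MN·m per $
Highest index: alloy R.

alloy R, M = 19.7 MN·m per $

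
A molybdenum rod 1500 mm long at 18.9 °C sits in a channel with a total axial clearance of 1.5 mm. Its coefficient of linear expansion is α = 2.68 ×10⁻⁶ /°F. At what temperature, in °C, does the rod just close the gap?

226 °C

α = 2.68×10⁻⁶/°F × 9/5 = 4.82×10⁻⁶/K.
α·L₀·ΔT = 1.5 mm ⇒ ΔT = 1.5 / (4.82×10⁻⁶ × 1500.0) = 207.3 K.
T = 18.9 + 207.3 = 226.2 °C.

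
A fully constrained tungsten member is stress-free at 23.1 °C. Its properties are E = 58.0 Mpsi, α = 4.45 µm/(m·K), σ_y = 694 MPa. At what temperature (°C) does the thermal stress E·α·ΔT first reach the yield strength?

413 °C

E = 58.0 Mpsi = 399.9 GPa.
E·α·ΔT = 694.0 MPa ⇒ ΔT = 694.0 / (399.9×10³ × 4.45×10⁻⁶) = 390.0 K.
T = 23.1 + 390.0 = 413.1 °C.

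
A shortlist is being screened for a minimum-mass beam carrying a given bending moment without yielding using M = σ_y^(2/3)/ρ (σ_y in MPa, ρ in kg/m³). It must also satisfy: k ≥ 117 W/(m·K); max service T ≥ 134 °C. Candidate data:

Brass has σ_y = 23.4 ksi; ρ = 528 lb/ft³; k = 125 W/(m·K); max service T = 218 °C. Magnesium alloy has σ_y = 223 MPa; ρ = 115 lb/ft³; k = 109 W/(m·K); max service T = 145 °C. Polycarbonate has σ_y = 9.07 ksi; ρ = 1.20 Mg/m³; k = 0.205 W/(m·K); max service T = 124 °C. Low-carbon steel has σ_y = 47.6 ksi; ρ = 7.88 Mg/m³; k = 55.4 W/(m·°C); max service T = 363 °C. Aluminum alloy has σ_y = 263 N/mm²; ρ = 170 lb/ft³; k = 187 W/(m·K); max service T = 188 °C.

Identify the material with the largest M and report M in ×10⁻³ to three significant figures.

aluminum alloy, M = 15.1×10⁻³

Screen on constraints: k ≥ 117 W/(m·K); max service T ≥ 134 °C. Survivors: brass, aluminum alloy.
Normalizing units and computing the index:
  brass: σ_y = 161.3 MPa, ρ = 8458 kg/m³
  aluminum alloy: σ_y = 263.0 MPa, ρ = 2723 kg/m³
  aluminum alloy: M = 15.1×10⁻³
  brass: M = 3.50×10⁻³
Aluminum alloy has the largest M.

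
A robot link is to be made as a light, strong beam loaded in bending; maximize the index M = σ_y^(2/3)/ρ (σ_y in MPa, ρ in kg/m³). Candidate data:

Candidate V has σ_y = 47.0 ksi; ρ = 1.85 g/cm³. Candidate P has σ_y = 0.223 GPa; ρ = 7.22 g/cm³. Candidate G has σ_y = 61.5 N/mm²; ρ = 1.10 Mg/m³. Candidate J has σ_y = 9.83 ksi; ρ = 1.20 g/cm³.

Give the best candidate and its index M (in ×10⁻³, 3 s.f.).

candidate V, M = 25.5×10⁻³

Normalizing units and computing the index:
  candidate V: σ_y = 324.1 MPa, ρ = 1850 kg/m³
  candidate P: σ_y = 223.0 MPa, ρ = 7220 kg/m³
  candidate G: σ_y = 61.50 MPa, ρ = 1100 kg/m³
  candidate J: σ_y = 67.78 MPa, ρ = 1200 kg/m³
  candidate V: M = 25.5×10⁻³
  candidate G: M = 14.2×10⁻³
  candidate J: M = 13.9×10⁻³
  candidate P: M = 5.09×10⁻³
Candidate V has the largest M.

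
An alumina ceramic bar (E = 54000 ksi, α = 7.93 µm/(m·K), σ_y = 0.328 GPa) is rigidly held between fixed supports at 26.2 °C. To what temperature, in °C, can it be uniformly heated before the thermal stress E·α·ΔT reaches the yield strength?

137 °C

E = 54000 ksi = 372.3 GPa.
σ_y = 0.328 GPa = 328.0 MPa.
E·α·ΔT = 328.0 MPa ⇒ ΔT = 328.0 / (372.3×10³ × 7.93×10⁻⁶) = 111.1 K.
T = 26.2 + 111.1 = 137.3 °C.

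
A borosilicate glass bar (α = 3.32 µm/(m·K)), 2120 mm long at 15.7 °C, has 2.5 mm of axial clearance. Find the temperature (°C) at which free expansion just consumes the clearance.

α·L₀·ΔT = 2.5 mm ⇒ ΔT = 2.5 / (3.32×10⁻⁶ × 2120.0) = 355.2 K.
T = 15.7 + 355.2 = 370.9 °C.

371 °C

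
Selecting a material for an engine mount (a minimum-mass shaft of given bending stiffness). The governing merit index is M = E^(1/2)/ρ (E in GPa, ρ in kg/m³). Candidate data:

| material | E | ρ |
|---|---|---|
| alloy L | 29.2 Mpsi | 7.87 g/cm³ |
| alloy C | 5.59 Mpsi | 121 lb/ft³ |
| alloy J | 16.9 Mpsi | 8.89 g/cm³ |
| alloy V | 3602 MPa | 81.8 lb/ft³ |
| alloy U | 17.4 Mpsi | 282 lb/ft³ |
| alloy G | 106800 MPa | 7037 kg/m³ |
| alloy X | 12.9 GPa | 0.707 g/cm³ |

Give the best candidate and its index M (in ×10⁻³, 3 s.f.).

alloy X, M = 5.08×10⁻³

Convert each candidate to consistent units, then evaluate M:
  alloy L: E = 201.3 GPa, ρ = 7870 kg/m³
  alloy C: E = 38.54 GPa, ρ = 1938 kg/m³
  alloy J: E = 116.5 GPa, ρ = 8890 kg/m³
  alloy V: E = 3.602 GPa, ρ = 1310 kg/m³
  alloy U: E = 120.0 GPa, ρ = 4517 kg/m³
  alloy G: E = 106.8 GPa, ρ = 7037 kg/m³
  alloy X: E = 12.90 GPa, ρ = 707.0 kg/m³
  alloy X: M = 5.08×10⁻³
  alloy C: M = 3.20×10⁻³
  alloy U: M = 2.42×10⁻³
  alloy L: M = 1.80×10⁻³
  alloy G: M = 1.47×10⁻³
  alloy V: M = 1.45×10⁻³
  alloy J: M = 1.21×10⁻³
Alloy X ranks first.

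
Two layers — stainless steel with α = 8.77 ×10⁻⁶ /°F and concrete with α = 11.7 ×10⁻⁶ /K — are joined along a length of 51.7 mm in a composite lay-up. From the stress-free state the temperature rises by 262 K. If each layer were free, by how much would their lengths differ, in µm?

55.3 µm

stainless steel: α = 8.77×10⁻⁶/°F × 9/5 = 15.8×10⁻⁶/K.
Δα = |15.8 − 11.7|×10⁻⁶/K = 4.09×10⁻⁶/K.
ΔL_mismatch = Δα·L·ΔT = 4.09×10⁻⁶ × 51.7 mm × 262.0 K = 55.3 µm.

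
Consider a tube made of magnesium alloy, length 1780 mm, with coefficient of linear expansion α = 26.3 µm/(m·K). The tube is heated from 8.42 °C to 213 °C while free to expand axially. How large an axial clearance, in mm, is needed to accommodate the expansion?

9.58 mm

ΔT = 213 − 8.42 = 204.6 K.
ΔL = α·L₀·ΔT = 26.3×10⁻⁶ × 1780 mm × 204.6 K = 9.58 mm.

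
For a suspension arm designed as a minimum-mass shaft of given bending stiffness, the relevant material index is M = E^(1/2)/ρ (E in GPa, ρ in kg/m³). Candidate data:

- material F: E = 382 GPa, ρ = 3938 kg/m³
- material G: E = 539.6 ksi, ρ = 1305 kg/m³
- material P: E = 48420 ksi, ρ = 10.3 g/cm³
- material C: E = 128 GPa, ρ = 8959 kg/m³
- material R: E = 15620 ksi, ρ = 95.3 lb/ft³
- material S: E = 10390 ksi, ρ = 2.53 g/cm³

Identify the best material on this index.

material R

In SI units:
  material F: E = 382.0 GPa, ρ = 3938 kg/m³
  material G: E = 3.720 GPa, ρ = 1305 kg/m³
  material P: E = 333.8 GPa, ρ = 10300 kg/m³
  material C: E = 128.0 GPa, ρ = 8959 kg/m³
  material R: E = 107.7 GPa, ρ = 1527 kg/m³
  material S: E = 71.64 GPa, ρ = 2530 kg/m³
  material R: M = 6.80×10⁻³
  material F: M = 4.96×10⁻³
  material S: M = 3.35×10⁻³
  material P: M = 1.77×10⁻³
  material G: M = 1.48×10⁻³
  material C: M = 1.26×10⁻³
Material R ranks first.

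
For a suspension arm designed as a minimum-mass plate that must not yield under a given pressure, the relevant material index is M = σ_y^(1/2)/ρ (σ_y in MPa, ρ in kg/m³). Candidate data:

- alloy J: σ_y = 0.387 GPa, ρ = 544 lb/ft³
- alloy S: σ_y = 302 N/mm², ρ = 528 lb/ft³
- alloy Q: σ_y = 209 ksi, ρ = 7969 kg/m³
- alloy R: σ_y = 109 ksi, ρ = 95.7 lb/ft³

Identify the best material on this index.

Putting every candidate on a common basis:
  alloy J: σ_y = 387.0 MPa, ρ = 8714 kg/m³
  alloy S: σ_y = 302.0 MPa, ρ = 8458 kg/m³
  alloy Q: σ_y = 1441 MPa, ρ = 7969 kg/m³
  alloy R: σ_y = 751.5 MPa, ρ = 1533 kg/m³
  alloy R: M = 17.9×10⁻³
  alloy Q: M = 4.76×10⁻³
  alloy J: M = 2.26×10⁻³
  alloy S: M = 2.05×10⁻³
The maximum is for alloy R.

alloy R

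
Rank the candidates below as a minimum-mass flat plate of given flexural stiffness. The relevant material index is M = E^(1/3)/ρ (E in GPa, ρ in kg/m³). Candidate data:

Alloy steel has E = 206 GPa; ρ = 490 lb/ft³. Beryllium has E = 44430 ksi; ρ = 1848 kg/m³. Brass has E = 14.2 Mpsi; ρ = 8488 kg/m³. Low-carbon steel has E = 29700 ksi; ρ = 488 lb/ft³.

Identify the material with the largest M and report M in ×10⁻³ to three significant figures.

Putting every candidate on a common basis:
  alloy steel: E = 206.0 GPa, ρ = 7849 kg/m³
  beryllium: E = 306.3 GPa, ρ = 1848 kg/m³
  brass: E = 97.91 GPa, ρ = 8488 kg/m³
  low-carbon steel: E = 204.8 GPa, ρ = 7817 kg/m³
  beryllium: M = 3.65×10⁻³
  low-carbon steel: M = 0.754×10⁻³
  alloy steel: M = 0.752×10⁻³
  brass: M = 0.543×10⁻³
Beryllium ranks first.

beryllium, M = 3.65×10⁻³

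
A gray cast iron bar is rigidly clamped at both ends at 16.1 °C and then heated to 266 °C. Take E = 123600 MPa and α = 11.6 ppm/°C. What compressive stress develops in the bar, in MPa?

E = 123600 MPa = 123.6 GPa.
ΔT = 249.9 K. Constrained thermal stress σ = E·α·ΔT = 123.6×10³ MPa × 11.6×10⁻⁶ × 249.9 = 358 MPa (compressive).

358 MPa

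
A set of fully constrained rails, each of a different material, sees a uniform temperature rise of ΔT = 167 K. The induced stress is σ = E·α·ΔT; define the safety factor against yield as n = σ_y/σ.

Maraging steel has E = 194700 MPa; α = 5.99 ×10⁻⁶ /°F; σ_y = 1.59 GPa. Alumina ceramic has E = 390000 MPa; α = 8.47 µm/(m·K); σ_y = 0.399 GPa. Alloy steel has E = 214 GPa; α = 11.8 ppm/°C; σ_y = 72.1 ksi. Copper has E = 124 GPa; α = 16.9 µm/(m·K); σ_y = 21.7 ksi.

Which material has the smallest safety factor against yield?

Per material, after unit conversion:
  maraging steel: E = 194.7, α = 10.8, σ_y = 1590 → σ = 351 MPa, n = 4.54
  alumina ceramic: E = 390.0, α = 8.47, σ_y = 399.0 → σ = 552 MPa, n = 0.723
  alloy steel: E = 214.0, α = 11.8, σ_y = 497.1 → σ = 422 MPa, n = 1.18
  copper: E = 124.0, α = 16.9, σ_y = 149.6 → σ = 350 MPa, n = 0.428
The minimum is copper at n = 0.428.

copper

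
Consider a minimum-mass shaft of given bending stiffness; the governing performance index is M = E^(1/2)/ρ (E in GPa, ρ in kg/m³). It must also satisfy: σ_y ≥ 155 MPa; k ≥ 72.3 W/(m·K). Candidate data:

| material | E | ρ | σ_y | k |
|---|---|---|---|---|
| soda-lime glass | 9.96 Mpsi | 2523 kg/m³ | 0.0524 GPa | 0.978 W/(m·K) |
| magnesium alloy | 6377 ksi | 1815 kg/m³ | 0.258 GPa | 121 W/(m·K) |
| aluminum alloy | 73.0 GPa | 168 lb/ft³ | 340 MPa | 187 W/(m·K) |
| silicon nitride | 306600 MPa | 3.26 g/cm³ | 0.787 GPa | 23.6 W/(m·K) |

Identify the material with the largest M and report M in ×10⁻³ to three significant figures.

magnesium alloy, M = 3.65×10⁻³

Screen on constraints: σ_y ≥ 155 MPa; k ≥ 72.3 W/(m·K). Survivors: magnesium alloy, aluminum alloy.
After converting to SI:
  magnesium alloy: E = 43.97 GPa, ρ = 1815 kg/m³
  aluminum alloy: E = 73.00 GPa, ρ = 2691 kg/m³
  magnesium alloy: M = 3.65×10⁻³
  aluminum alloy: M = 3.17×10⁻³
The maximum is for magnesium alloy.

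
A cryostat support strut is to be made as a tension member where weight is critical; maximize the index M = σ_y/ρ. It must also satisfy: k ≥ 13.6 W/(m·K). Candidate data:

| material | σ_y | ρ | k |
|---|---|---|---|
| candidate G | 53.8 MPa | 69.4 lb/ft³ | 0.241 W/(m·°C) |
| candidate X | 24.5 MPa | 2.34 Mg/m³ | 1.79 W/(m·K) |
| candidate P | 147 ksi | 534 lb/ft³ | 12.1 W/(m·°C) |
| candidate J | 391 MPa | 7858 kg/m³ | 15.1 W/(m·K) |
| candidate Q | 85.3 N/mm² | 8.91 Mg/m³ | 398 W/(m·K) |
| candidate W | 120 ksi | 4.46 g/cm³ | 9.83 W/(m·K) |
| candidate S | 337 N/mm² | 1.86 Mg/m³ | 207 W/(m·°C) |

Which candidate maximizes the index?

Screen on constraints: k ≥ 13.6 W/(m·K). Survivors: candidate J, candidate Q, candidate S.
Convert each candidate to consistent units, then evaluate M:
  candidate J: σ_y = 391.0 MPa, ρ = 7858 kg/m³
  candidate Q: σ_y = 85.30 MPa, ρ = 8910 kg/m³
  candidate S: σ_y = 337.0 MPa, ρ = 1860 kg/m³
  candidate S: M = 181 kN·m/kg
  candidate J: M = 49.8 kN·m/kg
  candidate Q: M = 9.57 kN·m/kg
Candidate S ranks first.

candidate S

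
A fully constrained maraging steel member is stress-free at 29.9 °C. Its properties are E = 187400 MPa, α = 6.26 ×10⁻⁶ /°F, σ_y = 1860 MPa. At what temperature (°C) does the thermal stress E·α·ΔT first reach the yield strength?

911 °C

E = 187400 MPa = 187.4 GPa.
α = 6.26×10⁻⁶/°F × 9/5 = 11.3×10⁻⁶/K.
E·α·ΔT = 1860 MPa ⇒ ΔT = 1860 / (187.4×10³ × 11.3×10⁻⁶) = 880.8 K.
T = 29.9 + 880.8 = 910.7 °C.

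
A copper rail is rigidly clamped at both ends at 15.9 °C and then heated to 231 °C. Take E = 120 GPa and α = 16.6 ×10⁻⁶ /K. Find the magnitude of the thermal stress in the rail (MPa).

428 MPa

ΔT = 215.1 K. Constrained thermal stress σ = E·α·ΔT = 120.0×10³ MPa × 16.6×10⁻⁶ × 215.1 = 428 MPa (compressive).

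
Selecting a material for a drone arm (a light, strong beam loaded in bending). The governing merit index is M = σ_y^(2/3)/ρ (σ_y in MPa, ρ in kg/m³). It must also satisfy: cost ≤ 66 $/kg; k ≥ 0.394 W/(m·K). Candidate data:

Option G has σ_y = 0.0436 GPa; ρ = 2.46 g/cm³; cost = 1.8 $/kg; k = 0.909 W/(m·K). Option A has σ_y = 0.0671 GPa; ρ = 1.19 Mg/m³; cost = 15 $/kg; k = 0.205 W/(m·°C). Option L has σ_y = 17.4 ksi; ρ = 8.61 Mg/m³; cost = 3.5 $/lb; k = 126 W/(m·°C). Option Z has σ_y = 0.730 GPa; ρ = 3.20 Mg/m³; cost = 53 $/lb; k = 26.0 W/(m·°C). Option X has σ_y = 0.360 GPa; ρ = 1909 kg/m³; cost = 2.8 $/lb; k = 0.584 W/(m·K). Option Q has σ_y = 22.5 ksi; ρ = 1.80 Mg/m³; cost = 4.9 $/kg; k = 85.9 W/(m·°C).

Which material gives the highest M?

option X

Screen on constraints: cost ≤ 66 $/kg; k ≥ 0.394 W/(m·K). Survivors: option G, option L, option X, option Q.
In SI units:
  option G: σ_y = 43.60 MPa, ρ = 2460 kg/m³
  option L: σ_y = 120.0 MPa, ρ = 8610 kg/m³
  option X: σ_y = 360.0 MPa, ρ = 1909 kg/m³
  option Q: σ_y = 155.1 MPa, ρ = 1800 kg/m³
  option X: M = 26.5×10⁻³
  option Q: M = 16.0×10⁻³
  option G: M = 5.04×10⁻³
  option L: M = 2.83×10⁻³
Option X ranks first.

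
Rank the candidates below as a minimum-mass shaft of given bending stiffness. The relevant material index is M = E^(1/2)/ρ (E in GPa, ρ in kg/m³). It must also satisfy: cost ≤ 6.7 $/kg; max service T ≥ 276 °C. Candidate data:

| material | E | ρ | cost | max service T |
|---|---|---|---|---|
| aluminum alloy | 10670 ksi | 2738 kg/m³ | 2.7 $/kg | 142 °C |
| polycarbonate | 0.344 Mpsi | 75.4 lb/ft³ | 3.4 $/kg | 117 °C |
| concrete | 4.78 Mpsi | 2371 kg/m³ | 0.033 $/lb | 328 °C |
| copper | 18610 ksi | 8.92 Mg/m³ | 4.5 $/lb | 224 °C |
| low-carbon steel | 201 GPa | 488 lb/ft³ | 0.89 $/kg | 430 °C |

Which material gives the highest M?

concrete

Screen on constraints: cost ≤ 6.7 $/kg; max service T ≥ 276 °C. Survivors: concrete, low-carbon steel.
Convert each candidate to consistent units, then evaluate M:
  concrete: E = 32.96 GPa, ρ = 2371 kg/m³
  low-carbon steel: E = 201.0 GPa, ρ = 7817 kg/m³
  concrete: M = 2.42×10⁻³
  low-carbon steel: M = 1.81×10⁻³
Concrete has the largest M.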